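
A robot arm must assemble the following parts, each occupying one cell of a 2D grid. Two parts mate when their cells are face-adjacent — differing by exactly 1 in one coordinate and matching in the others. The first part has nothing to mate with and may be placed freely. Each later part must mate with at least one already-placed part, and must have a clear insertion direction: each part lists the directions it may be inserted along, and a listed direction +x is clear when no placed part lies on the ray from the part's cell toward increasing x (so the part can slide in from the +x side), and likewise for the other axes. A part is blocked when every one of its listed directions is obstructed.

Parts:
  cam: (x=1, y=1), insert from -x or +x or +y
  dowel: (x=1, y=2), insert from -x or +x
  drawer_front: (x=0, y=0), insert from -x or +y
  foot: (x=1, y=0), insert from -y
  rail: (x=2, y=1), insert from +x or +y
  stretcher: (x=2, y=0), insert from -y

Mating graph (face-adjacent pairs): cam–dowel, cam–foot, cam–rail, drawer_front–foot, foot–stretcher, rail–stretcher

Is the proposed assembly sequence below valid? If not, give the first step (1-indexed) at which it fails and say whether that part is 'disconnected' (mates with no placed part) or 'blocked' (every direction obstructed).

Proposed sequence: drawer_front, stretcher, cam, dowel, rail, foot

Invalid at step 2 (disconnected)

1. drawer_front@(0, 0) [-x clear] — {drawer_front}
2. stretcher@(2, 0) — no placed neighbour ⇒ disconnected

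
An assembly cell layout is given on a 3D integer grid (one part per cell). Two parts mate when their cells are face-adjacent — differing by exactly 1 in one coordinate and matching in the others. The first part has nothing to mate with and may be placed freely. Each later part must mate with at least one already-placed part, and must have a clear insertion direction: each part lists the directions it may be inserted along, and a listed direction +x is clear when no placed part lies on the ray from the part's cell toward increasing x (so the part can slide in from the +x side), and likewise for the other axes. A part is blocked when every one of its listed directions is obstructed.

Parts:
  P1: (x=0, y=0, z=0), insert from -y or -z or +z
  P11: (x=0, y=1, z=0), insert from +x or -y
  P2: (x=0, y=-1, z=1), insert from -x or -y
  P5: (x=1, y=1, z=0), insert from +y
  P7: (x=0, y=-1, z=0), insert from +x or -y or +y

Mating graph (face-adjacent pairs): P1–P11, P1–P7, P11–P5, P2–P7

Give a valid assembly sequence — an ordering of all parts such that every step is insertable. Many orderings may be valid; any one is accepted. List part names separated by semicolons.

P2; P7; P1; P11; P5

1. P2@(0, -1, 1) [-x clear] — {P2}
2. P7@(0, -1, 0) [+x clear] — {P2, P7}
3. P1@(0, 0, 0) [-z clear] — {P1, P2, P7}
4. P11@(0, 1, 0) [+x clear] — {P1, P11, P2, P7}
5. P5@(1, 1, 0) [+y clear] — {P1, P11, P2, P5, P7}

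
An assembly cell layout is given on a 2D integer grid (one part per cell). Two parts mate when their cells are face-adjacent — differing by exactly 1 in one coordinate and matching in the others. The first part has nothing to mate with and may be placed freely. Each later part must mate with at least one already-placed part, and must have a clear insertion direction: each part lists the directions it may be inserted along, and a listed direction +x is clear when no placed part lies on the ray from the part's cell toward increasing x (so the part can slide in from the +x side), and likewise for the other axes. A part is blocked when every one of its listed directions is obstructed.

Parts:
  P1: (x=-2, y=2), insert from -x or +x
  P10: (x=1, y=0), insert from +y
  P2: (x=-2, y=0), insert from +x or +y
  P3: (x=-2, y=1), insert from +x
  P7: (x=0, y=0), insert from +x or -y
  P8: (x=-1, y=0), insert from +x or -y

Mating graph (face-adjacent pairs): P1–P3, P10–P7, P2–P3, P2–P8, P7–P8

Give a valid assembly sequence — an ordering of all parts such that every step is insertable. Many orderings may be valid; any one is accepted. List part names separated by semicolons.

P3; P1; P2; P8; P7; P10

1. P3@(-2, 1) [+x clear] — {P3}
2. P1@(-2, 2) [-x clear] — {P1, P3}
3. P2@(-2, 0) [+x clear] — {P1, P2, P3}
4. P8@(-1, 0) [+x clear] — {P1, P2, P3, P8}
5. P7@(0, 0) [+x clear] — {P1, P2, P3, P7, P8}
6. P10@(1, 0) [+y clear] — {P1, P10, P2, P3, P7, P8}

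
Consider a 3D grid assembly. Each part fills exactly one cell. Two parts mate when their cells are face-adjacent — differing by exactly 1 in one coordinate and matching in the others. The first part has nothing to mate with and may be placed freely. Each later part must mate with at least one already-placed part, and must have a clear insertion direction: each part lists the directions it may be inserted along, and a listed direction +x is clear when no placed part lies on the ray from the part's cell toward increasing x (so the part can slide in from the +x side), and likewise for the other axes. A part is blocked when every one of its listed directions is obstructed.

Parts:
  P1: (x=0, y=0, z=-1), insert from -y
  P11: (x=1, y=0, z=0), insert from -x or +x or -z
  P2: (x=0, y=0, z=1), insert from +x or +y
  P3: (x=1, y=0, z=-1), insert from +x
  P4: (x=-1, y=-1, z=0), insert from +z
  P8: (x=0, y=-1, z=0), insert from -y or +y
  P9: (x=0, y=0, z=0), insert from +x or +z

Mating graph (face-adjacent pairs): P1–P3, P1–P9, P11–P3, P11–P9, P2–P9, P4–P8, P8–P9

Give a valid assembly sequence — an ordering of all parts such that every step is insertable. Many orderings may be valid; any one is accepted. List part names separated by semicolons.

P11; P3; P1; P9; P2; P8; P4

1. P11@(1, 0, 0) [-x clear] — {P11}
2. P3@(1, 0, -1) [+x clear] — {P11, P3}
3. P1@(0, 0, -1) [-y clear] — {P1, P11, P3}
4. P9@(0, 0, 0) [+z clear] — {P1, P11, P3, P9}
5. P2@(0, 0, 1) [+x clear] — {P1, P11, P2, P3, P9}
6. P8@(0, -1, 0) [-y clear] — {P1, P11, P2, P3, P8, P9}
7. P4@(-1, -1, 0) [+z clear] — {P1, P11, P2, P3, P4, P8, P9}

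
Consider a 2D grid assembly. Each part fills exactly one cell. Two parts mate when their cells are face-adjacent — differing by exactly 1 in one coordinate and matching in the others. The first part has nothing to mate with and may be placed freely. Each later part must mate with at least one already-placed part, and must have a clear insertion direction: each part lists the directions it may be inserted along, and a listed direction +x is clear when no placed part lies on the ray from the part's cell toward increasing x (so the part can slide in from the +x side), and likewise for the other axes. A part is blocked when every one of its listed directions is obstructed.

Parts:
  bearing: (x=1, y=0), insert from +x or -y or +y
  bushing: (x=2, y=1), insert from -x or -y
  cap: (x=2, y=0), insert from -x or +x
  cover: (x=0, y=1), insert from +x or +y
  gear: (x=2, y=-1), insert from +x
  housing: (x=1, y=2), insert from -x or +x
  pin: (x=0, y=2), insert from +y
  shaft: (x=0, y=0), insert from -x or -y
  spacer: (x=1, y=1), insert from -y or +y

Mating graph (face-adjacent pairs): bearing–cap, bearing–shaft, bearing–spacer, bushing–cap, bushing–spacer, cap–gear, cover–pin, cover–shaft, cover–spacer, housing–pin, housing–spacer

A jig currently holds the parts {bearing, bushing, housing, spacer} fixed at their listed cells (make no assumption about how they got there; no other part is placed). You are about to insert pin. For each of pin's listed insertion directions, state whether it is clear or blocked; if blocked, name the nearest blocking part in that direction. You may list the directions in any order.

+y: clear

+y: ray from pin(0, 2) has no placed part ⇒ clear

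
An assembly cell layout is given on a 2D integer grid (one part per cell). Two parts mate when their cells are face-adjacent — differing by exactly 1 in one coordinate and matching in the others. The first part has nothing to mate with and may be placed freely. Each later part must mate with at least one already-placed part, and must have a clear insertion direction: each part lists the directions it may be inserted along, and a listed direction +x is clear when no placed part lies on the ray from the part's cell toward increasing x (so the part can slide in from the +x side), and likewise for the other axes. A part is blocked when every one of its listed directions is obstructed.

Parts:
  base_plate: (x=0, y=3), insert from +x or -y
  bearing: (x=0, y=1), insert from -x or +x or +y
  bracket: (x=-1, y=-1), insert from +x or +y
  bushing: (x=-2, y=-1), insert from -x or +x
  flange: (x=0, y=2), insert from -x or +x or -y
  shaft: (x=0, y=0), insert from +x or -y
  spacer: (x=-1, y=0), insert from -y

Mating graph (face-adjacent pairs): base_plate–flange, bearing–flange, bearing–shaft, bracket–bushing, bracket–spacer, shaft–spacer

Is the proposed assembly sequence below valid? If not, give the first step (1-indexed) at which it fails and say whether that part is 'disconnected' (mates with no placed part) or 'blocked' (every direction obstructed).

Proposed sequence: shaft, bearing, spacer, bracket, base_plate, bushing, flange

Invalid at step 5 (disconnected)

1. shaft@(0, 0) [+x clear] — {shaft}
2. bearing@(0, 1) [-x clear] — {bearing, shaft}
3. spacer@(-1, 0) [-y clear] — {bearing, shaft, spacer}
4. bracket@(-1, -1) [+x clear] — {bearing, bracket, shaft, spacer}
5. base_plate@(0, 3) — no placed neighbour ⇒ disconnected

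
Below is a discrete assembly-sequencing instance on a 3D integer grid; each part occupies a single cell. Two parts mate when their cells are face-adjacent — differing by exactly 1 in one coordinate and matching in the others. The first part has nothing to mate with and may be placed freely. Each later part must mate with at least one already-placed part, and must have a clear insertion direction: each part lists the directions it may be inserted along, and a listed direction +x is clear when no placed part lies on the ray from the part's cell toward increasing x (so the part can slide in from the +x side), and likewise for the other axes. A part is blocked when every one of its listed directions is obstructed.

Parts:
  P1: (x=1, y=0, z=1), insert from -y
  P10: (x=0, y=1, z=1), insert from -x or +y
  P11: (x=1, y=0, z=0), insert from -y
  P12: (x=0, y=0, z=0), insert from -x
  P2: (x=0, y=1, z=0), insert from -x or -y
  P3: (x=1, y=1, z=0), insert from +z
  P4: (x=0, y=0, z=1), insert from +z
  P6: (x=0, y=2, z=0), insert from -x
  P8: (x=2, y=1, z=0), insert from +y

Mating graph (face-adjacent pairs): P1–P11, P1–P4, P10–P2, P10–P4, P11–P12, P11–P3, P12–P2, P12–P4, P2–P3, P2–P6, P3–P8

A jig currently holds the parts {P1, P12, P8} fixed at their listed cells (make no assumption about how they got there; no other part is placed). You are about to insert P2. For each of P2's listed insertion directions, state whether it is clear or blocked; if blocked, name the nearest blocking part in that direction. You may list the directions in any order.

-x: clear; -y: blocked by P12

-x: ray from P2(0, 1, 0) has no placed part ⇒ clear
-y: nearest on ray is P12@(0, 0, 0) ⇒ blocked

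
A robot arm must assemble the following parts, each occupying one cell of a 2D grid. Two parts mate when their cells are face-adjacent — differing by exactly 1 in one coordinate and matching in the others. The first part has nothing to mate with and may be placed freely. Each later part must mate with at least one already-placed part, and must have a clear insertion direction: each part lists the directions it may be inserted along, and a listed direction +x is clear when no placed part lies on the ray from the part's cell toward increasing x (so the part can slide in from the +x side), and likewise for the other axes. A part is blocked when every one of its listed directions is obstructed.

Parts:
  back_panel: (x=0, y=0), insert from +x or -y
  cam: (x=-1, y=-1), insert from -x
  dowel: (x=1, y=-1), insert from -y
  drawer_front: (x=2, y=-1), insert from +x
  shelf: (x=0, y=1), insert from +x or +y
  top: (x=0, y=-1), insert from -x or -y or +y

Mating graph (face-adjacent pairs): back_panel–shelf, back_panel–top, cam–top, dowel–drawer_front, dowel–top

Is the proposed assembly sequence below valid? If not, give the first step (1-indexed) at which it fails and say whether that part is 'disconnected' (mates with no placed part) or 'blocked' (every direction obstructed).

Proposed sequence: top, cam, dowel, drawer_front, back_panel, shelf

1. top@(0, -1) [-x clear] — {top}
2. cam@(-1, -1) [-x clear] — {cam, top}
3. dowel@(1, -1) [-y clear] — {cam, dowel, top}
4. drawer_front@(2, -1) [+x clear] — {cam, dowel, drawer_front, top}
5. back_panel@(0, 0) [+x clear] — {back_panel, cam, dowel, drawer_front, top}
6. shelf@(0, 1) [+x clear] — {back_panel, cam, dowel, drawer_front, shelf, top}

Valid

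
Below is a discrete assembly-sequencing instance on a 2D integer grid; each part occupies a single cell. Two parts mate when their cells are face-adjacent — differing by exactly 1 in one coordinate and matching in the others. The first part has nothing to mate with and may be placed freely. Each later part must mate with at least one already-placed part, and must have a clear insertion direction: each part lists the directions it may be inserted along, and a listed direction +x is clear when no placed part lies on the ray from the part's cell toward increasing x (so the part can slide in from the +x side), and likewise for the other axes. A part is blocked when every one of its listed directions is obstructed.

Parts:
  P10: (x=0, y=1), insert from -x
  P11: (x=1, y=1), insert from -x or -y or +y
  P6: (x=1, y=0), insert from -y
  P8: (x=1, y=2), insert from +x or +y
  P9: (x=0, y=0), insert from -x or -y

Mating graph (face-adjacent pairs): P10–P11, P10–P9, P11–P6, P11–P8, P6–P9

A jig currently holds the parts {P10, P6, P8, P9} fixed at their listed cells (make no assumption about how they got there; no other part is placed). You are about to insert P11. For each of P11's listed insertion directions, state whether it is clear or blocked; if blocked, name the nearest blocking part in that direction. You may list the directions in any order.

+y: blocked by P8; -x: blocked by P10; -y: blocked by P6

-x: nearest on ray is P10@(0, 1) ⇒ blocked
-y: nearest on ray is P6@(1, 0) ⇒ blocked
+y: nearest on ray is P8@(1, 2) ⇒ blocked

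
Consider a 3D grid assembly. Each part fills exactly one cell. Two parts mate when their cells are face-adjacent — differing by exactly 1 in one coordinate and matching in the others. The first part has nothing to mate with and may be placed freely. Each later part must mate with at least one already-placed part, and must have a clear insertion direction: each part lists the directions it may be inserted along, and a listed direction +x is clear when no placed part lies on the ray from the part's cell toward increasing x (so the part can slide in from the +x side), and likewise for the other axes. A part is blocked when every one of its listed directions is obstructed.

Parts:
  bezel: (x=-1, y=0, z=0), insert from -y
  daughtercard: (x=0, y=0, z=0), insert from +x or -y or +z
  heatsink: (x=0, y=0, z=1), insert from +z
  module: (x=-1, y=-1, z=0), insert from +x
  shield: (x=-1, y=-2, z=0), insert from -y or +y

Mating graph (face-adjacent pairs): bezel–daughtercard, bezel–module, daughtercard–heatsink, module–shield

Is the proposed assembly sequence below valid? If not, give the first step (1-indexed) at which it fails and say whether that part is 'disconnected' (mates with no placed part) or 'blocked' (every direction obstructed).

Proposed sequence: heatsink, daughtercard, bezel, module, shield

Valid

1. heatsink@(0, 0, 1) [+z clear] — {heatsink}
2. daughtercard@(0, 0, 0) [+x clear] — {daughtercard, heatsink}
3. bezel@(-1, 0, 0) [-y clear] — {bezel, daughtercard, heatsink}
4. module@(-1, -1, 0) [+x clear] — {bezel, daughtercard, heatsink, module}
5. shield@(-1, -2, 0) [-y clear] — {bezel, daughtercard, heatsink, module, shield}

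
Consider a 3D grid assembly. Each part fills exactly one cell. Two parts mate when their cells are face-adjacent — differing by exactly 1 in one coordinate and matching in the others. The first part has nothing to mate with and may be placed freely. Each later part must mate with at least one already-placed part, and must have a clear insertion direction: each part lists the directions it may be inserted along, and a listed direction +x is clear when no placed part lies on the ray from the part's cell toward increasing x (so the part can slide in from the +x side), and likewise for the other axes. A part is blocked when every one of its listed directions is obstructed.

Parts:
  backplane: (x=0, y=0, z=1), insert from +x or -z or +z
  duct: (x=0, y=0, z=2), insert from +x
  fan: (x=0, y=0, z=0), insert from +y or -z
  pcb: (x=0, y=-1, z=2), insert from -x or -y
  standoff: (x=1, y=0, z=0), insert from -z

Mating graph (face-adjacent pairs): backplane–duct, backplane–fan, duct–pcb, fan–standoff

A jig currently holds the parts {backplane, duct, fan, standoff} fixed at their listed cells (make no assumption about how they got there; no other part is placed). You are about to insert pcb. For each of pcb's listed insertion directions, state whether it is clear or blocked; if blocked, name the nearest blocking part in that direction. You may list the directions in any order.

-x: ray from pcb(0, -1, 2) has no placed part ⇒ clear
-y: ray from pcb(0, -1, 2) has no placed part ⇒ clear

-x: clear; -y: clear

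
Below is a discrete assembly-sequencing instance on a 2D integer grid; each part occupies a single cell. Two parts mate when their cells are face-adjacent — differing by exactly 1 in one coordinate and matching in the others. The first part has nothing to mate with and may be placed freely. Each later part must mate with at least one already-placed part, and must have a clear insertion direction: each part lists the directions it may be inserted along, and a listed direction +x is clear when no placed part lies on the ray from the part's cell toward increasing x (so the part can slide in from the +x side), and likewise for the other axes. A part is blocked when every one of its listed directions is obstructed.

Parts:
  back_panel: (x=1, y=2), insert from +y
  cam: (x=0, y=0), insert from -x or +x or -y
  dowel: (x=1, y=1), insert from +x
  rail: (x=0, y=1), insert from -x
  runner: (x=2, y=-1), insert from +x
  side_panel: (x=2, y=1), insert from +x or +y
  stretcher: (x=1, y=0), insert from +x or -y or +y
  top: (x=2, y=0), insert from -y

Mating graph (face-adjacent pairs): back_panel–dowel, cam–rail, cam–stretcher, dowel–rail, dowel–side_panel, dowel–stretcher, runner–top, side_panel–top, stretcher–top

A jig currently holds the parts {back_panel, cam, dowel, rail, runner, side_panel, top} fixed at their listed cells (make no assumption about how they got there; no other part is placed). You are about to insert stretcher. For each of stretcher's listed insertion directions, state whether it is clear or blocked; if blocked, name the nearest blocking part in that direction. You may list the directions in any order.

+x: nearest on ray is top@(2, 0) ⇒ blocked
-y: ray from stretcher(1, 0) has no placed part ⇒ clear
+y: nearest on ray is dowel@(1, 1) ⇒ blocked

+x: blocked by top; +y: blocked by dowel; -y: clear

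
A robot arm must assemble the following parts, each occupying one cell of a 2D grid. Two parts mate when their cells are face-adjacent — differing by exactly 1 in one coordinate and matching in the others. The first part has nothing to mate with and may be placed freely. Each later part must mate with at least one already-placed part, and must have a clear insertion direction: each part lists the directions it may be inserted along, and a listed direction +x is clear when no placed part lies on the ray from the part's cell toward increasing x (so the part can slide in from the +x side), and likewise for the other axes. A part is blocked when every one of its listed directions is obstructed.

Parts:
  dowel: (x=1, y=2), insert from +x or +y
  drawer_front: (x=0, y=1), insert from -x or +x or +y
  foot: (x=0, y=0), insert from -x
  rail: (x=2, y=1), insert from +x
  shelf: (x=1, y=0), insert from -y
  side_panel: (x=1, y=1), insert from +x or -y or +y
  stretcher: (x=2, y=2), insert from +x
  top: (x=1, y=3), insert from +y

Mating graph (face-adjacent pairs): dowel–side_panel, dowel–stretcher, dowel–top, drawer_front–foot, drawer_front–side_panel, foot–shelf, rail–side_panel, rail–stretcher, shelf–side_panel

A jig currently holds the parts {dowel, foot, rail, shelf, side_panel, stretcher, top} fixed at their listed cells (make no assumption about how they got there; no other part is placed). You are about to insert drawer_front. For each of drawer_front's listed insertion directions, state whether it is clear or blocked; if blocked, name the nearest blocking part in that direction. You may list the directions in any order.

+x: blocked by side_panel; +y: clear; -x: clear

-x: ray from drawer_front(0, 1) has no placed part ⇒ clear
+x: nearest on ray is side_panel@(1, 1) ⇒ blocked
+y: ray from drawer_front(0, 1) has no placed part ⇒ clear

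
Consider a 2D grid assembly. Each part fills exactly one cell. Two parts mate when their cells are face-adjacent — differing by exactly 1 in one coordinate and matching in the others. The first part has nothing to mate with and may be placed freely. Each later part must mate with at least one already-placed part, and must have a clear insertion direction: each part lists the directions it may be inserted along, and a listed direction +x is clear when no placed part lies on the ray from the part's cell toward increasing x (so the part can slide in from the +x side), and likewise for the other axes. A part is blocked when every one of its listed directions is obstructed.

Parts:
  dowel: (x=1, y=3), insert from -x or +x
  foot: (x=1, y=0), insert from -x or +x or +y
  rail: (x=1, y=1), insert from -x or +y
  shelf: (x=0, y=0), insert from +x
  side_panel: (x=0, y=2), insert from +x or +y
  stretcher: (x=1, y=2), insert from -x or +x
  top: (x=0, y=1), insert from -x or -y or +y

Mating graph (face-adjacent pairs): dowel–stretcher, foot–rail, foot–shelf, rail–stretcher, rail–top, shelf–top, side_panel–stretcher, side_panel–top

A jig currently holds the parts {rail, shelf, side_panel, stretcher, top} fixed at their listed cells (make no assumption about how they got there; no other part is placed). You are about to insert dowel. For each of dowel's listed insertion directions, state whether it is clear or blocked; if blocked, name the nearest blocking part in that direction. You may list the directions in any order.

-x: ray from dowel(1, 3) has no placed part ⇒ clear
+x: ray from dowel(1, 3) has no placed part ⇒ clear

+x: clear; -x: clear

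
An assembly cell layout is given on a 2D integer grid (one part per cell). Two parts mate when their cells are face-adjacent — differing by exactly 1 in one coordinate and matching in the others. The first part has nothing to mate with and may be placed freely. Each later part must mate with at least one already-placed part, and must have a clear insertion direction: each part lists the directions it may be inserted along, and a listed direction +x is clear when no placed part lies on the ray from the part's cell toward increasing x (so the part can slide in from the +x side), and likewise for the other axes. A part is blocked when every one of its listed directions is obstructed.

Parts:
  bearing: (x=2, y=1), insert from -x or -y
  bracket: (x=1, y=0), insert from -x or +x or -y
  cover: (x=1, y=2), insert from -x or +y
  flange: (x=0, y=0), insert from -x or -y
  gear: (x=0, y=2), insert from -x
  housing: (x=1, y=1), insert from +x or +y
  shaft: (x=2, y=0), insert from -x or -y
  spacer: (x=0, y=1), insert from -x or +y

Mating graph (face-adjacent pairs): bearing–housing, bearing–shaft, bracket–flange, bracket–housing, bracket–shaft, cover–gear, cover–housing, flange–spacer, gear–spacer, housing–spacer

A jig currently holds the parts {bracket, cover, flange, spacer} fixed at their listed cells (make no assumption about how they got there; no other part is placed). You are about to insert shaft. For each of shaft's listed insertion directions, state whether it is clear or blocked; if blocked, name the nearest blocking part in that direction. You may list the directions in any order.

-x: blocked by bracket; -y: clear

-x: nearest on ray is bracket@(1, 0) ⇒ blocked
-y: ray from shaft(2, 0) has no placed part ⇒ clear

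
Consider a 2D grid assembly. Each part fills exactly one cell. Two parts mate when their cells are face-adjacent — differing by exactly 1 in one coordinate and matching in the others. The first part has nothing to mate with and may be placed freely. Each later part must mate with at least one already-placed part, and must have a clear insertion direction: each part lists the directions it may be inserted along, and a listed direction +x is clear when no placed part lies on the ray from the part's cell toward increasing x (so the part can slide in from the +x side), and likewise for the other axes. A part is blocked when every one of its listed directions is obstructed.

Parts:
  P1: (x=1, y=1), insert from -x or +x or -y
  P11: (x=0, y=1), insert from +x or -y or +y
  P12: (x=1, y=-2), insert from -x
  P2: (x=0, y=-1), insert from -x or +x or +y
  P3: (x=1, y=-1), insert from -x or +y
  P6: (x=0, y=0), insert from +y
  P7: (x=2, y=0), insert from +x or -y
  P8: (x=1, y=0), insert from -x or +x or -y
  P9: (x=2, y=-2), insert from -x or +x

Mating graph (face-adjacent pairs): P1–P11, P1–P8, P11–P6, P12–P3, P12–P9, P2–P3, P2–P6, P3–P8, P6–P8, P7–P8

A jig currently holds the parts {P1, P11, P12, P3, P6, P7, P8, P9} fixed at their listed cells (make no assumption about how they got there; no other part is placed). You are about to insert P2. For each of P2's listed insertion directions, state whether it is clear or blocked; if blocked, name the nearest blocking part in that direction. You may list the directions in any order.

+x: blocked by P3; +y: blocked by P6; -x: clear

-x: ray from P2(0, -1) has no placed part ⇒ clear
+x: nearest on ray is P3@(1, -1) ⇒ blocked
+y: nearest on ray is P6@(0, 0) ⇒ blocked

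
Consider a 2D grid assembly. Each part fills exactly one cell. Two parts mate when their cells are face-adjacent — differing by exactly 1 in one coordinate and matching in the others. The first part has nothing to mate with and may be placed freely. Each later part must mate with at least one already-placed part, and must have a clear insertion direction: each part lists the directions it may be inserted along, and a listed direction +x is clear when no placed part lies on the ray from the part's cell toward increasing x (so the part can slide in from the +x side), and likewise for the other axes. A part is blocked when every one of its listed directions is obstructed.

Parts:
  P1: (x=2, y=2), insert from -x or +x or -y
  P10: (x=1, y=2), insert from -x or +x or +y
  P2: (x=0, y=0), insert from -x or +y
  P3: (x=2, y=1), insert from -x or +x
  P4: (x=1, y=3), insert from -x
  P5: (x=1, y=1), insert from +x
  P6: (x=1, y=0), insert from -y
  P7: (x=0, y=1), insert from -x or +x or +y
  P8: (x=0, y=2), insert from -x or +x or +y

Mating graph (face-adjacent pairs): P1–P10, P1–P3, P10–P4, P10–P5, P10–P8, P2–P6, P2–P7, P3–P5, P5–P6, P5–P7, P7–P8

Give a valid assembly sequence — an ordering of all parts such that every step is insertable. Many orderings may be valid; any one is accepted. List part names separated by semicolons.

1. P10@(1, 2) [-x clear] — {P10}
2. P4@(1, 3) [-x clear] — {P10, P4}
3. P8@(0, 2) [-x clear] — {P10, P4, P8}
4. P5@(1, 1) [+x clear] — {P10, P4, P5, P8}
5. P6@(1, 0) [-y clear] — {P10, P4, P5, P6, P8}
6. P2@(0, 0) [-x clear] — {P10, P2, P4, P5, P6, P8}
7. P7@(0, 1) [-x clear] — {P10, P2, P4, P5, P6, P7, P8}
8. P3@(2, 1) [+x clear] — {P10, P2, P3, P4, P5, P6, P7, P8}
9. P1@(2, 2) [+x clear] — {P1, P10, P2, P3, P4, P5, P6, P7, P8}

P10; P4; P8; P5; P6; P2; P7; P3; P1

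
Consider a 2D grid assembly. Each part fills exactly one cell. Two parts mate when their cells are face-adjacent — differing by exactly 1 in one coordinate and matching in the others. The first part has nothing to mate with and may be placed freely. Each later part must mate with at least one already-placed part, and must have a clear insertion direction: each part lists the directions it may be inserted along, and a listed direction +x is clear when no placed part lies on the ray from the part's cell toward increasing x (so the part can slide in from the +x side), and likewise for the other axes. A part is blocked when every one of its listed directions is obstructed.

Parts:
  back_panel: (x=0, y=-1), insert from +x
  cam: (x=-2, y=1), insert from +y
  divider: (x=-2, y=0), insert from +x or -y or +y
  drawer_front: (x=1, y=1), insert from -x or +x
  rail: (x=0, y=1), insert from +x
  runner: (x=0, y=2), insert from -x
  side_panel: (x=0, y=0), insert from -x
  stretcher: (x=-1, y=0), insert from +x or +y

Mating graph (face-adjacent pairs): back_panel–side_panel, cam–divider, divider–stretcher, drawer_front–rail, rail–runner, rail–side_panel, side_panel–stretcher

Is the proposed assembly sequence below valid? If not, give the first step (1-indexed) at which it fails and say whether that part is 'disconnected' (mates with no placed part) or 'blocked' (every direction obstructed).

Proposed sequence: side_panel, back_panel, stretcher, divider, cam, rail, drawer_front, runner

1. side_panel@(0, 0) [-x clear] — {side_panel}
2. back_panel@(0, -1) [+x clear] — {back_panel, side_panel}
3. stretcher@(-1, 0) [+y clear] — {back_panel, side_panel, stretcher}
4. divider@(-2, 0) [-y clear] — {back_panel, divider, side_panel, stretcher}
5. cam@(-2, 1) [+y clear] — {back_panel, cam, divider, side_panel, stretcher}
6. rail@(0, 1) [+x clear] — {back_panel, cam, divider, rail, side_panel, stretcher}
7. drawer_front@(1, 1) [+x clear] — {back_panel, cam, divider, drawer_front, rail, side_panel, stretcher}
8. runner@(0, 2) [-x clear] — {back_panel, cam, divider, drawer_front, rail, runner, side_panel, stretcher}

Valid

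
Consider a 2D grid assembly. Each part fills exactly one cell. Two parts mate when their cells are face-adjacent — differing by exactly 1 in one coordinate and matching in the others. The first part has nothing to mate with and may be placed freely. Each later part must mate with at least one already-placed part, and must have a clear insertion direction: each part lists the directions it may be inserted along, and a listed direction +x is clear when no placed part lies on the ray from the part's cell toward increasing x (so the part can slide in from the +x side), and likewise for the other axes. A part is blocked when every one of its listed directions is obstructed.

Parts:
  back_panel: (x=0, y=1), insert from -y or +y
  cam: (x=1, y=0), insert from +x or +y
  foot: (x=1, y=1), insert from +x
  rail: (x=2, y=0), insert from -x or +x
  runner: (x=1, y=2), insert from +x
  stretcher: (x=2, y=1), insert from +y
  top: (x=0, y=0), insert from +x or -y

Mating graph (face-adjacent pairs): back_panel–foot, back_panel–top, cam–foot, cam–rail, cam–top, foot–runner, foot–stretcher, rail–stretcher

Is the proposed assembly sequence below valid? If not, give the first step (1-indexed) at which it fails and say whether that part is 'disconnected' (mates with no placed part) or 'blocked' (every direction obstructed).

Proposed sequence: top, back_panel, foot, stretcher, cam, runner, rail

1. top@(0, 0) [+x clear] — {top}
2. back_panel@(0, 1) [+y clear] — {back_panel, top}
3. foot@(1, 1) [+x clear] — {back_panel, foot, top}
4. stretcher@(2, 1) [+y clear] — {back_panel, foot, stretcher, top}
5. cam@(1, 0) [+x clear] — {back_panel, cam, foot, stretcher, top}
6. runner@(1, 2) [+x clear] — {back_panel, cam, foot, runner, stretcher, top}
7. rail@(2, 0) [+x clear] — {back_panel, cam, foot, rail, runner, stretcher, top}

Valid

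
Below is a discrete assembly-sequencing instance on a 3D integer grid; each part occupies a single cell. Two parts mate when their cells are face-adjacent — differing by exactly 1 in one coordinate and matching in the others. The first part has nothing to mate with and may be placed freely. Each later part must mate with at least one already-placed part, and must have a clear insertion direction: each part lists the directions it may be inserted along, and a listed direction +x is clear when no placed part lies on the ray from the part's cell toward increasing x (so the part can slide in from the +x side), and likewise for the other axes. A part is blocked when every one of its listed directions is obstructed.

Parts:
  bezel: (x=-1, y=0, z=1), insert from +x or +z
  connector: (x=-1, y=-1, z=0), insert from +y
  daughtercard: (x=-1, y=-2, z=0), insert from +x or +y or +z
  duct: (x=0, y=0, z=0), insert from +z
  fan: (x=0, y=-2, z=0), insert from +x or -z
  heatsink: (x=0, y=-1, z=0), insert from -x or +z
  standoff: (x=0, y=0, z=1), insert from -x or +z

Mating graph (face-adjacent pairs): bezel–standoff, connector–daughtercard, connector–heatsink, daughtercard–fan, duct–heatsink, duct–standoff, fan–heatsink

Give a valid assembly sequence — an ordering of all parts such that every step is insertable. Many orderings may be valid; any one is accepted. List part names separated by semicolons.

1. connector@(-1, -1, 0) [+y clear] — {connector}
2. heatsink@(0, -1, 0) [+z clear] — {connector, heatsink}
3. duct@(0, 0, 0) [+z clear] — {connector, duct, heatsink}
4. standoff@(0, 0, 1) [-x clear] — {connector, duct, heatsink, standoff}
5. bezel@(-1, 0, 1) [+z clear] — {bezel, connector, duct, heatsink, standoff}
6. fan@(0, -2, 0) [+x clear] — {bezel, connector, duct, fan, heatsink, standoff}
7. daughtercard@(-1, -2, 0) [+z clear] — {bezel, connector, daughtercard, duct, fan, heatsink, standoff}

connector; heatsink; duct; standoff; bezel; fan; daughtercard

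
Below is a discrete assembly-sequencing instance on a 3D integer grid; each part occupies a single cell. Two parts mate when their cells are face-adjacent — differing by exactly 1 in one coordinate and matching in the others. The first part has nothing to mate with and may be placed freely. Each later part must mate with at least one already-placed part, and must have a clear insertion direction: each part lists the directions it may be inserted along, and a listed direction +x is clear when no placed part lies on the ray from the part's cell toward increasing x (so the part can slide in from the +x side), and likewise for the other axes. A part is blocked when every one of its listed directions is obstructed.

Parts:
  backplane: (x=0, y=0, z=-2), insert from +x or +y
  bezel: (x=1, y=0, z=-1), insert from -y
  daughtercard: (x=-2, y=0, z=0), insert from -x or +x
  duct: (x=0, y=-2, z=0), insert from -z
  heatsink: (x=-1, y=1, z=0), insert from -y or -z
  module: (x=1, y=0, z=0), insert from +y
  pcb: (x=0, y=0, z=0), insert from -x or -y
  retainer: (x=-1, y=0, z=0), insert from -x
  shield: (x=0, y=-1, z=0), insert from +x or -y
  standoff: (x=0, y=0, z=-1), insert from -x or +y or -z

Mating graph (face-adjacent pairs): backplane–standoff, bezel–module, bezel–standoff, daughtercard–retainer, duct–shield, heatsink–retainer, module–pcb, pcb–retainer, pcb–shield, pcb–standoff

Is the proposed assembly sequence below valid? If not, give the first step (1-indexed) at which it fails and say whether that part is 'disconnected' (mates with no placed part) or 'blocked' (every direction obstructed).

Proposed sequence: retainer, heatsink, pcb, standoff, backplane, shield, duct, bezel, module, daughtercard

Valid

1. retainer@(-1, 0, 0) [-x clear] — {retainer}
2. heatsink@(-1, 1, 0) [-z clear] — {heatsink, retainer}
3. pcb@(0, 0, 0) [-y clear] — {heatsink, pcb, retainer}
4. standoff@(0, 0, -1) [-x clear] — {heatsink, pcb, retainer, standoff}
5. backplane@(0, 0, -2) [+x clear] — {backplane, heatsink, pcb, retainer, standoff}
6. shield@(0, -1, 0) [+x clear] — {backplane, heatsink, pcb, retainer, shield, standoff}
7. duct@(0, -2, 0) [-z clear] — {backplane, duct, heatsink, pcb, retainer, shield, standoff}
8. bezel@(1, 0, -1) [-y clear] — {backplane, bezel, duct, heatsink, pcb, retainer, shield, standoff}
9. module@(1, 0, 0) [+y clear] — {backplane, bezel, duct, heatsink, module, pcb, retainer, shield, standoff}
10. daughtercard@(-2, 0, 0) [-x clear] — {backplane, bezel, daughtercard, duct, heatsink, module, pcb, retainer, shield, standoff}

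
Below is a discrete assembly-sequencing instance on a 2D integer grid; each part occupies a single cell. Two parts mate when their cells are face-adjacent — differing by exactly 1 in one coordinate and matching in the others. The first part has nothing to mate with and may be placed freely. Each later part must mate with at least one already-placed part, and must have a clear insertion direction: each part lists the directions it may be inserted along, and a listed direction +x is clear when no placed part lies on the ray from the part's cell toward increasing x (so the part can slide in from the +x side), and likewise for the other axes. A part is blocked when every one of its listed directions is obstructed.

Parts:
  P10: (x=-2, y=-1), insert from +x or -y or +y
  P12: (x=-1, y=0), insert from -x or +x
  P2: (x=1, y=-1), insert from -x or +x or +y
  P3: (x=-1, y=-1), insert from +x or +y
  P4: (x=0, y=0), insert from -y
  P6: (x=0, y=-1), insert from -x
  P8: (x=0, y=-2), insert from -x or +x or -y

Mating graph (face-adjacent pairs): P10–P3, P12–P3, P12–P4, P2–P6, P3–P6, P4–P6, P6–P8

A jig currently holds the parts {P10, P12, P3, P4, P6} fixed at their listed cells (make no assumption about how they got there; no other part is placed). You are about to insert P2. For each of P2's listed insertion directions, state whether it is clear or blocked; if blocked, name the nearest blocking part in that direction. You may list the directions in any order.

+x: clear; +y: clear; -x: blocked by P6

-x: nearest on ray is P6@(0, -1) ⇒ blocked
+x: ray from P2(1, -1) has no placed part ⇒ clear
+y: ray from P2(1, -1) has no placed part ⇒ clear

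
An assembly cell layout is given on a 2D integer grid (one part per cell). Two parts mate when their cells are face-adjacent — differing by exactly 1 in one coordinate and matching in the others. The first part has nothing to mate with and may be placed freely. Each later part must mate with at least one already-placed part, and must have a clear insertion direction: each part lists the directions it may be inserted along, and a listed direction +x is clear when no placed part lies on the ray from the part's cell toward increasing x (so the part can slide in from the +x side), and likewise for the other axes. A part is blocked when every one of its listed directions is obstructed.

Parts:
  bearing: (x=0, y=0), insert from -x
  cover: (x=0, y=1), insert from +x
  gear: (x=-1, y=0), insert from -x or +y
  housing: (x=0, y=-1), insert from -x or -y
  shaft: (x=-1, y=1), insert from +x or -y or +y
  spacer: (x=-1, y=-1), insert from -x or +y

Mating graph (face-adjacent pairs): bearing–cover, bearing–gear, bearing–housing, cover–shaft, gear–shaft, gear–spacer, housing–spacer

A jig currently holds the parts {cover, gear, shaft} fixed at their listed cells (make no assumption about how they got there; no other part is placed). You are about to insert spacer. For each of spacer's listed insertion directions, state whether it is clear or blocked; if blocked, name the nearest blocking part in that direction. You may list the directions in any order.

+y: blocked by gear; -x: clear

-x: ray from spacer(-1, -1) has no placed part ⇒ clear
+y: nearest on ray is gear@(-1, 0) ⇒ blocked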